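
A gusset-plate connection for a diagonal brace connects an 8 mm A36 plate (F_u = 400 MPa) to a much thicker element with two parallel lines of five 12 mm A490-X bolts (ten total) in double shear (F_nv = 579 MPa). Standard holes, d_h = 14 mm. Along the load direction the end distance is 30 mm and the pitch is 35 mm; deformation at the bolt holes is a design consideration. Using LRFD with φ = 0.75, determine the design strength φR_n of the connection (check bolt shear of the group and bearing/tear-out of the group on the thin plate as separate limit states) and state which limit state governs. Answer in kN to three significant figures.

Bolt shear: A_b = π·12²/4 = 113.1 mm²; R_n = 579 × 113.1 × 10 × 2 / 1000 = 1310 kN → 0.75 × 1310 = 982 kN.
Bearing (1.2 l_c t F_u ≤ 2.4 d t F_u): upper limit = 2.4·12·8·400 / 1000 = 92.16 kN.
  Edge l_c = 30 − 14/2 = 23 → r_n = 88.32 kN; interior l_c = 35 − 14 = 21 → r_n = 80.64 kN.
  R_n,bearing = 2·88.32 + 8·80.64 = 821.8 kN → 0.75 × 821.8 = 616 kN.
Bearing governs: 616 kN.

616 kN (bearing governs)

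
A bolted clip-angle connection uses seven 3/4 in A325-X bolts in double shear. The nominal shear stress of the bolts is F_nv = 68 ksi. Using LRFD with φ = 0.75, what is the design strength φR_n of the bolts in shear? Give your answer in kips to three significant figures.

A_b = π × 0.75² / 4 = 0.4418 in².
R_n = F_nv · A_b · n · n_s = 68 × 0.4418 × 7 × 2 = 420.6 kips.
Design strength φR_n = 0.75 × 420.6 = 315 kips.

315 kips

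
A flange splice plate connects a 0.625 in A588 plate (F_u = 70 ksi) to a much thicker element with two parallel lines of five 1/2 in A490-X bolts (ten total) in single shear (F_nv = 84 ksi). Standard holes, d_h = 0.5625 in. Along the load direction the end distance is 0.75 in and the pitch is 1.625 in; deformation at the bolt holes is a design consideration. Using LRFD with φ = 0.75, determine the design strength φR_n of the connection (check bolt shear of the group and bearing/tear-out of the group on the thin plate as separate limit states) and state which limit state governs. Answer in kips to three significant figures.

124 kips (bolt shear governs)

Bolt shear: A_b = π·0.5²/4 = 0.1963 in²; R_n = 84 × 0.1963 × 10 × 1 = 164.9 kips → 0.75 × 164.9 = 124 kips.
Bearing (1.2 l_c t F_u ≤ 2.4 d t F_u): upper limit = 2.4·0.5·0.625·70 = 52.5 kips.
  Edge l_c = 0.75 − 0.5625/2 = 0.4688 → r_n = 24.61 kips; interior l_c = 1.625 − 0.5625 = 1.062 → r_n = 52.5 kips.
  R_n,bearing = 2·24.61 + 8·52.5 = 469.2 kips → 0.75 × 469.2 = 352 kips.
Bolt shear governs: 124 kips.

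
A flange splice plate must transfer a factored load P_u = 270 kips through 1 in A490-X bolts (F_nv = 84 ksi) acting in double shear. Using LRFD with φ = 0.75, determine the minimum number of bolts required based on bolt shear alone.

A_b = π·1²/4 = 0.7854 in².
Per-bolt design strength φR_n = 0.75 × 84 × 0.7854 × 2 = 98.96 kips.
n ≥ 270 / 98.96 = 2.728 → use 3 bolts.

3 bolts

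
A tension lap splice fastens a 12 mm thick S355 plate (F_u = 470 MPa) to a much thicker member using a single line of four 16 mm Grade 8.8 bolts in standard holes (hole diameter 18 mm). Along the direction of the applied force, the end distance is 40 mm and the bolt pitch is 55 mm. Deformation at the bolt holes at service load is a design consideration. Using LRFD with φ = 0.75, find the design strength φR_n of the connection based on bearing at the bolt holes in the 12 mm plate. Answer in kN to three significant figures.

Per bolt r_n = 1.2 l_c t F_u ≤ 2.4 d t F_u; upper limit = 2.4 × 16 × 12 × 470 / 1000 = 216.6 kN.
Edge bolt: l_c = 40 − 18/2 = 31 mm → 1.2 × 31 × 12 × 470 / 1000 = 209.8 → r_n = 209.8 kN.
Interior bolts: l_c = 55 − 18 = 37 mm → 1.2 × 37 × 12 × 470 / 1000 = 250.4 → r_n = 216.6 kN.
R_n = 1 × 209.8 + 3 × 216.6 = 859.5 kN.
Design strength φR_n = 0.75 × 859.5 = 645 kN.

645 kN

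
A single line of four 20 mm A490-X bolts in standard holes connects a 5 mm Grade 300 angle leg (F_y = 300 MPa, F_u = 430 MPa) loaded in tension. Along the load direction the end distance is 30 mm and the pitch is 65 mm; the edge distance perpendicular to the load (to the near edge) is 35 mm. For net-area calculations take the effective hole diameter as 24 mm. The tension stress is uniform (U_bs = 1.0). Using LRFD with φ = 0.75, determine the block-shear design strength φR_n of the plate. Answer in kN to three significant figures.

174 kN

Shear plane L_v = 30 + 3·65 = 225 mm; A_gv = 225 × 5 = 1125 mm².
A_nv = (225 − 3.5·24) × 5 = 705 mm².
A_nt = (35 − 0.5·24) × 5 = 115 mm².
0.6 F_u A_nv = 181.9 kN; 0.6 F_y A_gv = 202.5 kN → shear rupture governs the shear term.
R_n = 181.9 + 1.0 × 430 × 115 / 1000 = 231.3 kN.
Design strength φR_n = 0.75 × 231.3 = 174 kN.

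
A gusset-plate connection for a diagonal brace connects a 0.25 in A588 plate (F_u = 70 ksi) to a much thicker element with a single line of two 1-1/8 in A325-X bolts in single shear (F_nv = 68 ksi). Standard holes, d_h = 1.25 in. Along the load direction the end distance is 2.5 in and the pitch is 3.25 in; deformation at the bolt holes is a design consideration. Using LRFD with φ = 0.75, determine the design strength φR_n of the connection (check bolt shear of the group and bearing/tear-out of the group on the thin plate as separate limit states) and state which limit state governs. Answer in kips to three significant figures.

61 kips (bearing governs)

Bolt shear: A_b = π·1.125²/4 = 0.994 in²; R_n = 68 × 0.994 × 2 × 1 = 135.2 kips → 0.75 × 135.2 = 101 kips.
Bearing (1.2 l_c t F_u ≤ 2.4 d t F_u): upper limit = 2.4·1.125·0.25·70 = 47.25 kips.
  Edge l_c = 2.5 − 1.25/2 = 1.875 → r_n = 39.38 kips; interior l_c = 3.25 − 1.25 = 2 → r_n = 42 kips.
  R_n,bearing = 1·39.38 + 1·42 = 81.38 kips → 0.75 × 81.38 = 61 kips.
Bearing governs: 61 kips.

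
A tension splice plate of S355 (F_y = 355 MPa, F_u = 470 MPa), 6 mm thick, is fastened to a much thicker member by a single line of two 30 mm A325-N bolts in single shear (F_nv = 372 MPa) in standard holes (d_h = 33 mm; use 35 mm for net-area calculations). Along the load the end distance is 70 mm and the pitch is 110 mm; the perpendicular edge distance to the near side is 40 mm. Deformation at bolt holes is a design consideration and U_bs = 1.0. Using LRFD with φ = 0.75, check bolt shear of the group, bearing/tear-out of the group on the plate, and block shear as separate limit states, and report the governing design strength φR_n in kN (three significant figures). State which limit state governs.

Bolt shear: A_b = π·30²/4 = 706.9 mm²; R_n = 372 × 706.9 × 2 × 1 / 1000 = 525.9 kN → 0.75 × 525.9 = 394 kN.
Bearing: edge l_c = 53.5, r_n = 181 kN; interior l_c = 77, r_n = 203 kN; R_n = 181 + 1·203 = 384.1 kN → 288 kN.
Block shear: A_gv = 1080, A_nv = 765, A_nt = 135 mm²; R_n = min(0.6F_uA_nv, 0.6F_yA_gv) + U_bs·F_u·A_nt = 279.2 kN → 209 kN.
Block shear governs: 209 kN.

209 kN (block shear governs)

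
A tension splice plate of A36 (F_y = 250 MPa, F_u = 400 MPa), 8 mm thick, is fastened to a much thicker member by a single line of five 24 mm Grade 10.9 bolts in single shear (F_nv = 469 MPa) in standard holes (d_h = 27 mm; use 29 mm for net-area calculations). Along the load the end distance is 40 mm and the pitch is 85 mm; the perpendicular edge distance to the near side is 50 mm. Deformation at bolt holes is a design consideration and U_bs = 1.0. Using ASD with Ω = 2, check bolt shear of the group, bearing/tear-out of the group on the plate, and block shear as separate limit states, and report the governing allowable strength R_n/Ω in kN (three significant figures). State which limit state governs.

285 kN (block shear governs)

Bolt shear: A_b = π·24²/4 = 452.4 mm²; R_n = 469 × 452.4 × 5 × 1 / 1000 = 1061 kN → 1061 / 2 = 530 kN.
Bearing: edge l_c = 26.5, r_n = 101.8 kN; interior l_c = 58, r_n = 184.3 kN; R_n = 101.8 + 4·184.3 = 839 kN → 420 kN.
Block shear: A_gv = 3040, A_nv = 1996, A_nt = 284 mm²; R_n = min(0.6F_uA_nv, 0.6F_yA_gv) + U_bs·F_u·A_nt = 569.6 kN → 285 kN.
Block shear governs: 285 kN.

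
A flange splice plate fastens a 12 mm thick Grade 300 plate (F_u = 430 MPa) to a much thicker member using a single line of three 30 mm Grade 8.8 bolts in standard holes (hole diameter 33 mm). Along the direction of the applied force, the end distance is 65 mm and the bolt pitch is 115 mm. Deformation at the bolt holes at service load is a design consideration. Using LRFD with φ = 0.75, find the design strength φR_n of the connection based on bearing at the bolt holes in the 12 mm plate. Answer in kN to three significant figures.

Per bolt r_n = 1.2 l_c t F_u ≤ 2.4 d t F_u; upper limit = 2.4 × 30 × 12 × 430 / 1000 = 371.5 kN.
Edge bolt: l_c = 65 − 33/2 = 48.5 mm → 1.2 × 48.5 × 12 × 430 / 1000 = 300.3 → r_n = 300.3 kN.
Interior bolts: l_c = 115 − 33 = 82 mm → 1.2 × 82 × 12 × 430 / 1000 = 507.7 → r_n = 371.5 kN.
R_n = 1 × 300.3 + 2 × 371.5 = 1043 kN.
Design strength φR_n = 0.75 × 1043 = 783 kN.

783 kN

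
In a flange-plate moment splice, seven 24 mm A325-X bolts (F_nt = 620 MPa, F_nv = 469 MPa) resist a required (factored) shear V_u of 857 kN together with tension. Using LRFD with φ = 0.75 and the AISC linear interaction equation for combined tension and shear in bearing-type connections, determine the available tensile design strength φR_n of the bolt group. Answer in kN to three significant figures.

781 kN

A_b = π·24²/4 = 452.4 mm²; f_rv = 857 × 1000 / (7 × 452.4) = 270.6 MPa.
F'_nt = 1.3 F_nt − (F_nt / φF_nv) f_rv = 1.3·620 − (620/(0.75·469))·270.6 = 329 MPa, capped at F_nt → F'_nt = 329 MPa.
R_n = F'_nt · A_b · n = 329 × 452.4 × 7 / 1000 = 1042 kN.
Design strength φR_n = 0.75 × 1042 = 781 kN.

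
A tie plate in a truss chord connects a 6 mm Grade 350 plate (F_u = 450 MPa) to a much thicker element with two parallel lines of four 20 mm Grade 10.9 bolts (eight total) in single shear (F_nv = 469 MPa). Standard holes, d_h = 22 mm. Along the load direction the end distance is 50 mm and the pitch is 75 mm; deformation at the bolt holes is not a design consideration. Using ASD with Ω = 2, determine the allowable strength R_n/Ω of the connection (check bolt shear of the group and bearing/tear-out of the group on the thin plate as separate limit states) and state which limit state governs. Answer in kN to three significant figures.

589 kN (bolt shear governs)

Bolt shear: A_b = π·20²/4 = 314.2 mm²; R_n = 469 × 314.2 × 8 × 1 / 1000 = 1179 kN → 1179 / 2 = 589 kN.
Bearing (1.5 l_c t F_u ≤ 3.0 d t F_u): upper limit = 3.0·20·6·450 / 1000 = 162 kN.
  Edge l_c = 50 − 22/2 = 39 → r_n = 158 kN; interior l_c = 75 − 22 = 53 → r_n = 162 kN.
  R_n,bearing = 2·158 + 6·162 = 1288 kN → 1288 / 2 = 644 kN.
Bolt shear governs: 589 kN.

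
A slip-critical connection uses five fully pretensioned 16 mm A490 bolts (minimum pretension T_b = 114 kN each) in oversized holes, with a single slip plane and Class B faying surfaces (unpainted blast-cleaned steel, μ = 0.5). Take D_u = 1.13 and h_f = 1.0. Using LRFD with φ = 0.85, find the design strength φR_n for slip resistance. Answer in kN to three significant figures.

R_n = μ · D_u · h_f · T_b · n_s · n_b = 0.5 × 1.13 × 1.0 × 114 × 1 × 5 = 322 kN.
Design strength φR_n = 0.85 × 322 = 274 kN.

274 kN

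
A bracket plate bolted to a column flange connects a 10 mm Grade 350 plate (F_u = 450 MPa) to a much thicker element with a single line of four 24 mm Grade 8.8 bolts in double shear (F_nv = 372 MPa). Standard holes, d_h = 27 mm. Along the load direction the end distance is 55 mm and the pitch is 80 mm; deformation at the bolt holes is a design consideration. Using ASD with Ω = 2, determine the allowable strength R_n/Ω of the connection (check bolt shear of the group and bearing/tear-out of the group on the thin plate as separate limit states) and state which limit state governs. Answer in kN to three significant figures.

Bolt shear: A_b = π·24²/4 = 452.4 mm²; R_n = 372 × 452.4 × 4 × 2 / 1000 = 1346 kN → 1346 / 2 = 673 kN.
Bearing (1.2 l_c t F_u ≤ 2.4 d t F_u): upper limit = 2.4·24·10·450 / 1000 = 259.2 kN.
  Edge l_c = 55 − 27/2 = 41.5 → r_n = 224.1 kN; interior l_c = 80 − 27 = 53 → r_n = 259.2 kN.
  R_n,bearing = 1·224.1 + 3·259.2 = 1002 kN → 1002 / 2 = 501 kN.
Bearing governs: 501 kN.

501 kN (bearing governs)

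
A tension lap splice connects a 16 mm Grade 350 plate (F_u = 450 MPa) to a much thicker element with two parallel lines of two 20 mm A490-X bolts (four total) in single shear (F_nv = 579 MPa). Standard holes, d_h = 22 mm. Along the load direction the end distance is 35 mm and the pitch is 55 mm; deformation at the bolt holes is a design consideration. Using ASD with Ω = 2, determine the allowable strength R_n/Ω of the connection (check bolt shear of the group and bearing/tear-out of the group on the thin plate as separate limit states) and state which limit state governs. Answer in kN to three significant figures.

364 kN (bolt shear governs)

Bolt shear: A_b = π·20²/4 = 314.2 mm²; R_n = 579 × 314.2 × 4 × 1 / 1000 = 727.6 kN → 727.6 / 2 = 364 kN.
Bearing (1.2 l_c t F_u ≤ 2.4 d t F_u): upper limit = 2.4·20·16·450 / 1000 = 345.6 kN.
  Edge l_c = 35 − 22/2 = 24 → r_n = 207.4 kN; interior l_c = 55 − 22 = 33 → r_n = 285.1 kN.
  R_n,bearing = 2·207.4 + 2·285.1 = 985 kN → 985 / 2 = 492 kN.
Bolt shear governs: 364 kN.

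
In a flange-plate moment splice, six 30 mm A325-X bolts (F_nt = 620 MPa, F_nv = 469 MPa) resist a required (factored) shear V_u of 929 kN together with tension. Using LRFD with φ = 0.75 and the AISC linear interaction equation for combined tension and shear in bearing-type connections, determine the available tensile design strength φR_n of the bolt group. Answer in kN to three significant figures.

A_b = π·30²/4 = 706.9 mm²; f_rv = 929 × 1000 / (6 × 706.9) = 219 MPa.
F'_nt = 1.3 F_nt − (F_nt / φF_nv) f_rv = 1.3·620 − (620/(0.75·469))·219 = 419.9 MPa, capped at F_nt → F'_nt = 419.9 MPa.
R_n = F'_nt · A_b · n = 419.9 × 706.9 × 6 / 1000 = 1781 kN.
Design strength φR_n = 0.75 × 1781 = 1340 kN.

1340 kN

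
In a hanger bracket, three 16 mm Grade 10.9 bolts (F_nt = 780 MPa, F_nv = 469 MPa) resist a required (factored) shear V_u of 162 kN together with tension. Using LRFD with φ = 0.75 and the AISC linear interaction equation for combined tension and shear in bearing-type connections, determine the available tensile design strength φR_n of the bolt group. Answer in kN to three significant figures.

189 kN

A_b = π·16²/4 = 201.1 mm²; f_rv = 162 × 1000 / (3 × 201.1) = 268.6 MPa.
F'_nt = 1.3 F_nt − (F_nt / φF_nv) f_rv = 1.3·780 − (780/(0.75·469))·268.6 = 418.4 MPa, capped at F_nt → F'_nt = 418.4 MPa.
R_n = F'_nt · A_b · n = 418.4 × 201.1 × 3 / 1000 = 252.4 kN.
Design strength φR_n = 0.75 × 252.4 = 189 kN.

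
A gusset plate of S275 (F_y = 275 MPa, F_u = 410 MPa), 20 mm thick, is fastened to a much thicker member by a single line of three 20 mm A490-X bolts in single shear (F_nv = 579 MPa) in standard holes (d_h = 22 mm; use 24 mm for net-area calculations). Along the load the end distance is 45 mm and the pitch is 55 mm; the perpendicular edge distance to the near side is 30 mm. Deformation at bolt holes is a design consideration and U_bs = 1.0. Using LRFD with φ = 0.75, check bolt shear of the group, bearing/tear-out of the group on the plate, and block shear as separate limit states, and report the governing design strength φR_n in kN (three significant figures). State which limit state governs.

409 kN (bolt shear governs)

Bolt shear: A_b = π·20²/4 = 314.2 mm²; R_n = 579 × 314.2 × 3 × 1 / 1000 = 545.7 kN → 0.75 × 545.7 = 409 kN.
Bearing: edge l_c = 34, r_n = 334.6 kN; interior l_c = 33, r_n = 324.7 kN; R_n = 334.6 + 2·324.7 = 984 kN → 738 kN.
Block shear: A_gv = 3100, A_nv = 1900, A_nt = 360 mm²; R_n = min(0.6F_uA_nv, 0.6F_yA_gv) + U_bs·F_u·A_nt = 615 kN → 461 kN.
Bolt shear governs: 409 kN.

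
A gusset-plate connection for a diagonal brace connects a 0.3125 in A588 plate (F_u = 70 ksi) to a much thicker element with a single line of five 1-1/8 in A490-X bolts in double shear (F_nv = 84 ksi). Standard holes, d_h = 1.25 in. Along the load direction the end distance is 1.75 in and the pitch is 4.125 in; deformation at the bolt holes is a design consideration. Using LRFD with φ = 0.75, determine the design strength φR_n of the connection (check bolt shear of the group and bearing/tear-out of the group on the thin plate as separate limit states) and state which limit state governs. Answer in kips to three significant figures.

Bolt shear: A_b = π·1.125²/4 = 0.994 in²; R_n = 84 × 0.994 × 5 × 2 = 835 kips → 0.75 × 835 = 626 kips.
Bearing (1.2 l_c t F_u ≤ 2.4 d t F_u): upper limit = 2.4·1.125·0.3125·70 = 59.06 kips.
  Edge l_c = 1.75 − 1.25/2 = 1.125 → r_n = 29.53 kips; interior l_c = 4.125 − 1.25 = 2.875 → r_n = 59.06 kips.
  R_n,bearing = 1·29.53 + 4·59.06 = 265.8 kips → 0.75 × 265.8 = 199 kips.
Bearing governs: 199 kips.

199 kips (bearing governs)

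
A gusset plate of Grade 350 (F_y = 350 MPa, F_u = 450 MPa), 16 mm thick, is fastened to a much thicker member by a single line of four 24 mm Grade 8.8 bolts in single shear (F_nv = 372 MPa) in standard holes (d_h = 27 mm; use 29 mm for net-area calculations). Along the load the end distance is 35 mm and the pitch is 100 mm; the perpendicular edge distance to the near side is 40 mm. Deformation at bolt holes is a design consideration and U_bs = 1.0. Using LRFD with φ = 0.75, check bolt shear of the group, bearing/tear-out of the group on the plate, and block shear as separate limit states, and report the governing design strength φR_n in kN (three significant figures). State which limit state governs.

Bolt shear: A_b = π·24²/4 = 452.4 mm²; R_n = 372 × 452.4 × 4 × 1 / 1000 = 673.2 kN → 0.75 × 673.2 = 505 kN.
Bearing: edge l_c = 21.5, r_n = 185.8 kN; interior l_c = 73, r_n = 414.7 kN; R_n = 185.8 + 3·414.7 = 1430 kN → 1070 kN.
Block shear: A_gv = 5360, A_nv = 3736, A_nt = 408 mm²; R_n = min(0.6F_uA_nv, 0.6F_yA_gv) + U_bs·F_u·A_nt = 1192 kN → 894 kN.
Bolt shear governs: 505 kN.

505 kN (bolt shear governs)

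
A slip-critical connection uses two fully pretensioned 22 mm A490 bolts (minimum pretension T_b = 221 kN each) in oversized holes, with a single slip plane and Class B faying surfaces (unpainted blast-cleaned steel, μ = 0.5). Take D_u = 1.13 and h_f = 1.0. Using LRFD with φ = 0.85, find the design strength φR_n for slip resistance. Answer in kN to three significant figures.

212 kN

R_n = μ · D_u · h_f · T_b · n_s · n_b = 0.5 × 1.13 × 1.0 × 221 × 1 × 2 = 249.7 kN.
Design strength φR_n = 0.85 × 249.7 = 212 kN.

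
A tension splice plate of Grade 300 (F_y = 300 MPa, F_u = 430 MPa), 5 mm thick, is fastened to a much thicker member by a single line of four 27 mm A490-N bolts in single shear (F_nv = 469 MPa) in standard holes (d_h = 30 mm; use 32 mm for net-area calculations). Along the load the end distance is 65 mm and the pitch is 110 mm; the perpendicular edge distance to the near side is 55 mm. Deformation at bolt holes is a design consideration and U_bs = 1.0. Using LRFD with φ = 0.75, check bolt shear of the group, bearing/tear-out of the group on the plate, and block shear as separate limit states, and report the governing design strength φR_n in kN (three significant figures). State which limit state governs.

Bolt shear: A_b = π·27²/4 = 572.6 mm²; R_n = 469 × 572.6 × 4 × 1 / 1000 = 1074 kN → 0.75 × 1074 = 806 kN.
Bearing: edge l_c = 50, r_n = 129 kN; interior l_c = 80, r_n = 139.3 kN; R_n = 129 + 3·139.3 = 547 kN → 410 kN.
Block shear: A_gv = 1975, A_nv = 1415, A_nt = 195 mm²; R_n = min(0.6F_uA_nv, 0.6F_yA_gv) + U_bs·F_u·A_nt = 439.4 kN → 330 kN.
Block shear governs: 330 kN.

330 kN (block shear governs)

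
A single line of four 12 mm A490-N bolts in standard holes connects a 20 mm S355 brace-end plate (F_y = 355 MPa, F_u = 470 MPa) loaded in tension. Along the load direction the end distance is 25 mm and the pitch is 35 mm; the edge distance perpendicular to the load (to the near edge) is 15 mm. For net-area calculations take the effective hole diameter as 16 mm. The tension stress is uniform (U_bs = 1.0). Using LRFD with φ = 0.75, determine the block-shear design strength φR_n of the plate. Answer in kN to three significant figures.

Shear plane L_v = 25 + 3·35 = 130 mm; A_gv = 130 × 20 = 2600 mm².
A_nv = (130 − 3.5·16) × 20 = 1480 mm².
A_nt = (15 − 0.5·16) × 20 = 140 mm².
0.6 F_u A_nv = 417.4 kN; 0.6 F_y A_gv = 553.8 kN → shear rupture governs the shear term.
R_n = 417.4 + 1.0 × 470 × 140 / 1000 = 483.2 kN.
Design strength φR_n = 0.75 × 483.2 = 362 kN.

362 kN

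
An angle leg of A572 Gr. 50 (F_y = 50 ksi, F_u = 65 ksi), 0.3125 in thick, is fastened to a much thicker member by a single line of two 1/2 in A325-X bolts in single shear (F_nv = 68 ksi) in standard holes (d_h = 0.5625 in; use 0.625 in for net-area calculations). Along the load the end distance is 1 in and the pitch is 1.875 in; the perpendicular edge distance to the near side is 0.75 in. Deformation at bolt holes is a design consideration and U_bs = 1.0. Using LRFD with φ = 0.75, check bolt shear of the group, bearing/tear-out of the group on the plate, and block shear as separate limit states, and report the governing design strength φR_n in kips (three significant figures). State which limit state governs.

Bolt shear: A_b = π·0.5²/4 = 0.1963 in²; R_n = 68 × 0.1963 × 2 × 1 = 26.7 kips → 0.75 × 26.7 = 20 kips.
Bearing: edge l_c = 0.7188, r_n = 17.52 kips; interior l_c = 1.312, r_n = 24.38 kips; R_n = 17.52 + 1·24.38 = 41.89 kips → 31.4 kips.
Block shear: A_gv = 0.8984, A_nv = 0.6055, A_nt = 0.1367 in²; R_n = min(0.6F_uA_nv, 0.6F_yA_gv) + U_bs·F_u·A_nt = 32.5 kips → 24.4 kips.
Bolt shear governs: 20 kips.

20 kips (bolt shear governs)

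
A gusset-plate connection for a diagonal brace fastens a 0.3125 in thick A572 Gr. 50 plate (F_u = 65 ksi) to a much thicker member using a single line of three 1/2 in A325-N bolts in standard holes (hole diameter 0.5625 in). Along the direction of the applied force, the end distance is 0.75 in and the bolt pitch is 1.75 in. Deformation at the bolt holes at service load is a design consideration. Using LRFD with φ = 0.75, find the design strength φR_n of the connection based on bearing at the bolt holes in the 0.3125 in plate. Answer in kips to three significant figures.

45.1 kips

Per bolt r_n = 1.2 l_c t F_u ≤ 2.4 d t F_u; upper limit = 2.4 × 0.5 × 0.3125 × 65 = 24.38 kips.
Edge bolt: l_c = 0.75 − 0.5625/2 = 0.4688 in → 1.2 × 0.4688 × 0.3125 × 65 = 11.43 → r_n = 11.43 kips.
Interior bolts: l_c = 1.75 − 0.5625 = 1.188 in → 1.2 × 1.188 × 0.3125 × 65 = 28.95 → r_n = 24.38 kips.
R_n = 1 × 11.43 + 2 × 24.38 = 60.18 kips.
Design strength φR_n = 0.75 × 60.18 = 45.1 kips.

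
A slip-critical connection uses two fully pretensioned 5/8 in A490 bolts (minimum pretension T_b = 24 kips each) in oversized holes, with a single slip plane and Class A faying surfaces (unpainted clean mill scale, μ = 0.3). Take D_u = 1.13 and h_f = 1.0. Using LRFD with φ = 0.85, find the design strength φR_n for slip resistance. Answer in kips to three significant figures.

13.8 kips

R_n = μ · D_u · h_f · T_b · n_s · n_b = 0.3 × 1.13 × 1.0 × 24 × 1 × 2 = 16.27 kips.
Design strength φR_n = 0.85 × 16.27 = 13.8 kips.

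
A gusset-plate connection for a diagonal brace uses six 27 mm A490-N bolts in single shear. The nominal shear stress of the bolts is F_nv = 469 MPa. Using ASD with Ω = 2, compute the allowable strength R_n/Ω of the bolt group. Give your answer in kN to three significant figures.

A_b = π × 27² / 4 = 572.6 mm².
R_n = F_nv · A_b · n · n_s = 469 × 572.6 × 6 × 1 / 1000 = 1611 kN.
Allowable strength R_n/Ω = 1611 / 2 = 806 kN.

806 kN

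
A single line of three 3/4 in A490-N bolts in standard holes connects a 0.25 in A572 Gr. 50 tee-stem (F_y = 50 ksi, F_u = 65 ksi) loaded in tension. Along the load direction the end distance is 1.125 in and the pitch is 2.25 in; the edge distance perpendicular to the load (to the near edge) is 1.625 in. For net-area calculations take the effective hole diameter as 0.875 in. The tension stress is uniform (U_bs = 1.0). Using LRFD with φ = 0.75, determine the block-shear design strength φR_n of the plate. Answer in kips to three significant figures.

39.6 kips

Shear plane L_v = 1.125 + 2·2.25 = 5.625 in; A_gv = 5.625 × 0.25 = 1.406 in².
A_nv = (5.625 − 2.5·0.875) × 0.25 = 0.8594 in².
A_nt = (1.625 − 0.5·0.875) × 0.25 = 0.2969 in².
0.6 F_u A_nv = 33.52 kips; 0.6 F_y A_gv = 42.19 kips → shear rupture governs the shear term.
R_n = 33.52 + 1.0 × 65 × 0.2969 = 52.81 kips.
Design strength φR_n = 0.75 × 52.81 = 39.6 kips.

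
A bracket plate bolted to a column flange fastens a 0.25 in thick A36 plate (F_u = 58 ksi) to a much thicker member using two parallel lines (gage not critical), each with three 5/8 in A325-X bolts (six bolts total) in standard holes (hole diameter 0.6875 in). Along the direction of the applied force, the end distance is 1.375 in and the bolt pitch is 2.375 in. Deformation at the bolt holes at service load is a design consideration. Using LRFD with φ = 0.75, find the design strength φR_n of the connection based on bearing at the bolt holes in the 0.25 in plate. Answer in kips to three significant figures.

Per bolt r_n = 1.2 l_c t F_u ≤ 2.4 d t F_u; upper limit = 2.4 × 0.625 × 0.25 × 58 = 21.75 kips.
Edge bolt: l_c = 1.375 − 0.6875/2 = 1.031 in → 1.2 × 1.031 × 0.25 × 58 = 17.94 → r_n = 17.94 kips.
Interior bolts: l_c = 2.375 − 0.6875 = 1.688 in → 1.2 × 1.688 × 0.25 × 58 = 29.36 → r_n = 21.75 kips.
R_n = 2 × 17.94 + 4 × 21.75 = 122.9 kips.
Design strength φR_n = 0.75 × 122.9 = 92.2 kips.

92.2 kips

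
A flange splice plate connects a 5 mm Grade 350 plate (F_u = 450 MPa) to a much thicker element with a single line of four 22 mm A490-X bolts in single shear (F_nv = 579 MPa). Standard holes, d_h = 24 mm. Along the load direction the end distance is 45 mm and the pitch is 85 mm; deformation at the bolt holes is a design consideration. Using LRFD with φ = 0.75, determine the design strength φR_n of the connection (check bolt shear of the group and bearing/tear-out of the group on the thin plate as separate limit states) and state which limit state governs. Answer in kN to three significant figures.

334 kN (bearing governs)

Bolt shear: A_b = π·22²/4 = 380.1 mm²; R_n = 579 × 380.1 × 4 × 1 / 1000 = 880.4 kN → 0.75 × 880.4 = 660 kN.
Bearing (1.2 l_c t F_u ≤ 2.4 d t F_u): upper limit = 2.4·22·5·450 / 1000 = 118.8 kN.
  Edge l_c = 45 − 24/2 = 33 → r_n = 89.1 kN; interior l_c = 85 − 24 = 61 → r_n = 118.8 kN.
  R_n,bearing = 1·89.1 + 3·118.8 = 445.5 kN → 0.75 × 445.5 = 334 kN.
Bearing governs: 334 kN.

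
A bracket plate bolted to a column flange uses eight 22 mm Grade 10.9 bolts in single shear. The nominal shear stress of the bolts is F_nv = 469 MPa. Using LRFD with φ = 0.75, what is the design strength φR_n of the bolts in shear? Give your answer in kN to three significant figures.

1070 kN

A_b = π × 22² / 4 = 380.1 mm².
R_n = F_nv · A_b · n · n_s = 469 × 380.1 × 8 × 1 / 1000 = 1426 kN.
Design strength φR_n = 0.75 × 1426 = 1070 kN.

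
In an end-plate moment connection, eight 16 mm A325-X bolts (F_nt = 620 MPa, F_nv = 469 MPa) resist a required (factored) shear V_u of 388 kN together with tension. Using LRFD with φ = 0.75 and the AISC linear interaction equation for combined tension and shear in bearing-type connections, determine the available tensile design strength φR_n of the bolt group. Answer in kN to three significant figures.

459 kN

A_b = π·16²/4 = 201.1 mm²; f_rv = 388 × 1000 / (8 × 201.1) = 241.2 MPa.
F'_nt = 1.3 F_nt − (F_nt / φF_nv) f_rv = 1.3·620 − (620/(0.75·469))·241.2 = 380.8 MPa, capped at F_nt → F'_nt = 380.8 MPa.
R_n = F'_nt · A_b · n = 380.8 × 201.1 × 8 / 1000 = 612.6 kN.
Design strength φR_n = 0.75 × 612.6 = 459 kN.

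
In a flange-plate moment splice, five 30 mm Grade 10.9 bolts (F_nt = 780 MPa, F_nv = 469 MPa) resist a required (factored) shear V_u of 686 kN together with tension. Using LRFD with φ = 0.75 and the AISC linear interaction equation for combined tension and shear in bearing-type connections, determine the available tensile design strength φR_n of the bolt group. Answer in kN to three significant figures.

1550 kN

A_b = π·30²/4 = 706.9 mm²; f_rv = 686 × 1000 / (5 × 706.9) = 194.1 MPa.
F'_nt = 1.3 F_nt − (F_nt / φF_nv) f_rv = 1.3·780 − (780/(0.75·469))·194.1 = 583.6 MPa, capped at F_nt → F'_nt = 583.6 MPa.
R_n = F'_nt · A_b · n = 583.6 × 706.9 × 5 / 1000 = 2063 kN.
Design strength φR_n = 0.75 × 2063 = 1550 kN.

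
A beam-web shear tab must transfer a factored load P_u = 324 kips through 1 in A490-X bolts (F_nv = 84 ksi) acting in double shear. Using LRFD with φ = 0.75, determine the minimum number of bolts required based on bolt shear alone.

4 bolts

A_b = π·1²/4 = 0.7854 in².
Per-bolt design strength φR_n = 0.75 × 84 × 0.7854 × 2 = 98.96 kips.
n ≥ 324 / 98.96 = 3.274 → use 4 bolts.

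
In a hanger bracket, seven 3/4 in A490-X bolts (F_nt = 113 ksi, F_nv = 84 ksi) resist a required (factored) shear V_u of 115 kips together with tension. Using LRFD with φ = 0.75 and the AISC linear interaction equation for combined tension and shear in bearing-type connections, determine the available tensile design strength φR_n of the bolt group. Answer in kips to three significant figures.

186 kips

A_b = π·0.75²/4 = 0.4418 in²; f_rv = 115 / (7 × 0.4418) = 37.19 ksi.
F'_nt = 1.3 F_nt − (F_nt / φF_nv) f_rv = 1.3·113 − (113/(0.75·84))·37.19 = 80.2 ksi, capped at F_nt → F'_nt = 80.2 ksi.
R_n = F'_nt · A_b · n = 80.2 × 0.4418 × 7 = 248 kips.
Design strength φR_n = 0.75 × 248 = 186 kips.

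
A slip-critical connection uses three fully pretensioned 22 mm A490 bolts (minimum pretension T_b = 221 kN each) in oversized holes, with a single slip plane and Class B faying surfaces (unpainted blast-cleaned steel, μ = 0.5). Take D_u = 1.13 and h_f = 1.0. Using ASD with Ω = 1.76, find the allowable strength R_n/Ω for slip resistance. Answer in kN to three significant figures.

R_n = μ · D_u · h_f · T_b · n_s · n_b = 0.5 × 1.13 × 1.0 × 221 × 1 × 3 = 374.6 kN.
Allowable strength R_n/Ω = 374.6 / 1.76 = 213 kN.

213 kN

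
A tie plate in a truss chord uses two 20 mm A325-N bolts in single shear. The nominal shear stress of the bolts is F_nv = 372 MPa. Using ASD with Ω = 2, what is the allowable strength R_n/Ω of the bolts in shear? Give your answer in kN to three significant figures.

117 kN

A_b = π × 20² / 4 = 314.2 mm².
R_n = F_nv · A_b · n · n_s = 372 × 314.2 × 2 × 1 / 1000 = 233.7 kN.
Allowable strength R_n/Ω = 233.7 / 2 = 117 kN.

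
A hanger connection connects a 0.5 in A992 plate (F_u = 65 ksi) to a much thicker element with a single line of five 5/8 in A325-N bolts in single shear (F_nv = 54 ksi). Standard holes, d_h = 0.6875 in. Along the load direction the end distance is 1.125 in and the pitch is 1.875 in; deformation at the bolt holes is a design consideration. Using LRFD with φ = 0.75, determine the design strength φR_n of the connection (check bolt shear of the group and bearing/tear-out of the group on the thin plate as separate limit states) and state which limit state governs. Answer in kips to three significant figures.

Bolt shear: A_b = π·0.625²/4 = 0.3068 in²; R_n = 54 × 0.3068 × 5 × 1 = 82.83 kips → 0.75 × 82.83 = 62.1 kips.
Bearing (1.2 l_c t F_u ≤ 2.4 d t F_u): upper limit = 2.4·0.625·0.5·65 = 48.75 kips.
  Edge l_c = 1.125 − 0.6875/2 = 0.7812 → r_n = 30.47 kips; interior l_c = 1.875 − 0.6875 = 1.188 → r_n = 46.31 kips.
  R_n,bearing = 1·30.47 + 4·46.31 = 215.7 kips → 0.75 × 215.7 = 162 kips.
Bolt shear governs: 62.1 kips.

62.1 kips (bolt shear governs)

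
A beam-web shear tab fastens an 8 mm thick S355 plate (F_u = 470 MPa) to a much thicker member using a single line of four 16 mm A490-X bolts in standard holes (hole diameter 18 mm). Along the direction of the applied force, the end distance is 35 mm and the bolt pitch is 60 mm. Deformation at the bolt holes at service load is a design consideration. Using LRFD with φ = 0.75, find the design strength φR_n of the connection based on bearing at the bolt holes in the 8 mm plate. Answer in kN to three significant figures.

Per bolt r_n = 1.2 l_c t F_u ≤ 2.4 d t F_u; upper limit = 2.4 × 16 × 8 × 470 / 1000 = 144.4 kN.
Edge bolt: l_c = 35 − 18/2 = 26 mm → 1.2 × 26 × 8 × 470 / 1000 = 117.3 → r_n = 117.3 kN.
Interior bolts: l_c = 60 − 18 = 42 mm → 1.2 × 42 × 8 × 470 / 1000 = 189.5 → r_n = 144.4 kN.
R_n = 1 × 117.3 + 3 × 144.4 = 550.5 kN.
Design strength φR_n = 0.75 × 550.5 = 413 kN.

413 kN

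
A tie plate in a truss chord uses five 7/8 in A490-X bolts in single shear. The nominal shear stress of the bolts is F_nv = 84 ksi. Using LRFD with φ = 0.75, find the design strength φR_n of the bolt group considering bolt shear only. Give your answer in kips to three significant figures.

189 kips

A_b = π × 0.875² / 4 = 0.6013 in².
R_n = F_nv · A_b · n · n_s = 84 × 0.6013 × 5 × 1 = 252.6 kips.
Design strength φR_n = 0.75 × 252.6 = 189 kips.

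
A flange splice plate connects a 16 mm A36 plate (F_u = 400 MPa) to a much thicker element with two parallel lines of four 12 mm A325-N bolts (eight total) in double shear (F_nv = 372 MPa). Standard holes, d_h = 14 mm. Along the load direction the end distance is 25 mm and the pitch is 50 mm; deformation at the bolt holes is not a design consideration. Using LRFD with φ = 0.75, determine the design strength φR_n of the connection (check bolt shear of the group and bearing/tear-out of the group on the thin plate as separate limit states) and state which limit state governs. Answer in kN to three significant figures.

Bolt shear: A_b = π·12²/4 = 113.1 mm²; R_n = 372 × 113.1 × 8 × 2 / 1000 = 673.2 kN → 0.75 × 673.2 = 505 kN.
Bearing (1.5 l_c t F_u ≤ 3.0 d t F_u): upper limit = 3.0·12·16·400 / 1000 = 230.4 kN.
  Edge l_c = 25 − 14/2 = 18 → r_n = 172.8 kN; interior l_c = 50 − 14 = 36 → r_n = 230.4 kN.
  R_n,bearing = 2·172.8 + 6·230.4 = 1728 kN → 0.75 × 1728 = 1300 kN.
Bolt shear governs: 505 kN.

505 kN (bolt shear governs)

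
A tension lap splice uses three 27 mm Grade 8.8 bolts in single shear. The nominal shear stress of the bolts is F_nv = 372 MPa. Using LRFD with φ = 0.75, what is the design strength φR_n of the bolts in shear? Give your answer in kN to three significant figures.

479 kN

A_b = π × 27² / 4 = 572.6 mm².
R_n = F_nv · A_b · n · n_s = 372 × 572.6 × 3 × 1 / 1000 = 639 kN.
Design strength φR_n = 0.75 × 639 = 479 kN.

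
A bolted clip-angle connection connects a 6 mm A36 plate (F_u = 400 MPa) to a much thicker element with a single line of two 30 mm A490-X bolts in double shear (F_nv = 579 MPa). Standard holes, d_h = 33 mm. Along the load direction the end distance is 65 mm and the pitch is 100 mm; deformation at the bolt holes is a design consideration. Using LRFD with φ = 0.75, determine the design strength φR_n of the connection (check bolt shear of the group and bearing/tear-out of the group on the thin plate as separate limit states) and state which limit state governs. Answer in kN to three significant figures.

Bolt shear: A_b = π·30²/4 = 706.9 mm²; R_n = 579 × 706.9 × 2 × 2 / 1000 = 1637 kN → 0.75 × 1637 = 1230 kN.
Bearing (1.2 l_c t F_u ≤ 2.4 d t F_u): upper limit = 2.4·30·6·400 / 1000 = 172.8 kN.
  Edge l_c = 65 − 33/2 = 48.5 → r_n = 139.7 kN; interior l_c = 100 − 33 = 67 → r_n = 172.8 kN.
  R_n,bearing = 1·139.7 + 1·172.8 = 312.5 kN → 0.75 × 312.5 = 234 kN.
Bearing governs: 234 kN.

234 kN (bearing governs)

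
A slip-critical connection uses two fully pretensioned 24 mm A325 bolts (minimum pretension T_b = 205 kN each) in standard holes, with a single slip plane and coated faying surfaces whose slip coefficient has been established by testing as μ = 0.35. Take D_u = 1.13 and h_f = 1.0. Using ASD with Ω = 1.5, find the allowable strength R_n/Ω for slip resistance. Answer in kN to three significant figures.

R_n = μ · D_u · h_f · T_b · n_s · n_b = 0.35 × 1.13 × 1.0 × 205 × 1 × 2 = 162.2 kN.
Allowable strength R_n/Ω = 162.2 / 1.5 = 108 kN.

108 kN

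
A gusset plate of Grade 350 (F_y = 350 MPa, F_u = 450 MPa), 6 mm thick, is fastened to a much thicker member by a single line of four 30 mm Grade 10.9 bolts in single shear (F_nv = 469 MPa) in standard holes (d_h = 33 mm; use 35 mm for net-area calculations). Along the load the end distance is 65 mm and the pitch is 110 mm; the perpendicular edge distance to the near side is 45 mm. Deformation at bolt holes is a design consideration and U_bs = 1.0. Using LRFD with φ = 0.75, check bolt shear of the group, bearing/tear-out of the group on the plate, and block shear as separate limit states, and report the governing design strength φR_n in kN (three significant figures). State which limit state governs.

387 kN (block shear governs)

Bolt shear: A_b = π·30²/4 = 706.9 mm²; R_n = 469 × 706.9 × 4 × 1 / 1000 = 1326 kN → 0.75 × 1326 = 995 kN.
Bearing: edge l_c = 48.5, r_n = 157.1 kN; interior l_c = 77, r_n = 194.4 kN; R_n = 157.1 + 3·194.4 = 740.3 kN → 555 kN.
Block shear: A_gv = 2370, A_nv = 1635, A_nt = 165 mm²; R_n = min(0.6F_uA_nv, 0.6F_yA_gv) + U_bs·F_u·A_nt = 515.7 kN → 387 kN.
Block shear governs: 387 kN.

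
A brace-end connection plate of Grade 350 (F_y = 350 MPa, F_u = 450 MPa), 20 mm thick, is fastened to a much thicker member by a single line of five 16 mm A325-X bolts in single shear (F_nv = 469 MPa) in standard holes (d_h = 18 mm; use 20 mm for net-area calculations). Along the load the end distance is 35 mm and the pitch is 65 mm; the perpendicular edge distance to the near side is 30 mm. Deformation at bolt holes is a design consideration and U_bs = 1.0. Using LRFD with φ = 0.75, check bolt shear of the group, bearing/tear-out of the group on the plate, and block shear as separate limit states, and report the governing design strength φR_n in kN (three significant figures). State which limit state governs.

354 kN (bolt shear governs)

Bolt shear: A_b = π·16²/4 = 201.1 mm²; R_n = 469 × 201.1 × 5 × 1 / 1000 = 471.5 kN → 0.75 × 471.5 = 354 kN.
Bearing: edge l_c = 26, r_n = 280.8 kN; interior l_c = 47, r_n = 345.6 kN; R_n = 280.8 + 4·345.6 = 1663 kN → 1250 kN.
Block shear: A_gv = 5900, A_nv = 4100, A_nt = 400 mm²; R_n = min(0.6F_uA_nv, 0.6F_yA_gv) + U_bs·F_u·A_nt = 1287 kN → 965 kN.
Bolt shear governs: 354 kN.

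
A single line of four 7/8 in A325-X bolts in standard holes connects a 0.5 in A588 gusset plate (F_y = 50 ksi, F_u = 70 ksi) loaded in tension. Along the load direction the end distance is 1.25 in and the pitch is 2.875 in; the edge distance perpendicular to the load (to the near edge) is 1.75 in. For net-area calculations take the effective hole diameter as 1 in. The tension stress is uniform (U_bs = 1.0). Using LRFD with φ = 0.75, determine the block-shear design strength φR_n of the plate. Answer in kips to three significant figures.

133 kips

Shear plane L_v = 1.25 + 3·2.875 = 9.875 in; A_gv = 9.875 × 0.5 = 4.938 in².
A_nv = (9.875 − 3.5·1) × 0.5 = 3.188 in².
A_nt = (1.75 − 0.5·1) × 0.5 = 0.625 in².
0.6 F_u A_nv = 133.9 kips; 0.6 F_y A_gv = 148.1 kips → shear rupture governs the shear term.
R_n = 133.9 + 1.0 × 70 × 0.625 = 177.6 kips.
Design strength φR_n = 0.75 × 177.6 = 133 kips.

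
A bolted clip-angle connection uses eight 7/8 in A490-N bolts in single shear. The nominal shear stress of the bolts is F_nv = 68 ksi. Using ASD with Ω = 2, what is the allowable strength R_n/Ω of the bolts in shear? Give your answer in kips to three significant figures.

164 kips

A_b = π × 0.875² / 4 = 0.6013 in².
R_n = F_nv · A_b · n · n_s = 68 × 0.6013 × 8 × 1 = 327.1 kips.
Allowable strength R_n/Ω = 327.1 / 2 = 164 kips.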